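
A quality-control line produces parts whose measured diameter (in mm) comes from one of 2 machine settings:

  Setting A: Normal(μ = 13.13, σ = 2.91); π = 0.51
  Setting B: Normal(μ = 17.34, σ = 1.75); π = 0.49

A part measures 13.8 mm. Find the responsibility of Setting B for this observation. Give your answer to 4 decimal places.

0.1750

Posterior ∝ prior × likelihood, so P(k | x) ∝ w_k f_k(x); normalise over all components.
Component likelihoods at x = 13.8 mm:
  f_A = (1/(2.91·√(2π)))·exp(−(13.8−13.13)²/(2·2.91²)) = 0.137094·exp(-0.02651) = 0.133508
  f_B = (1/(1.75·√(2π)))·exp(−(13.8−17.34)²/(2·1.75²)) = 0.227967·exp(-2.04598) = 0.0294657
Multiply by the mixture weights:
  w_A·f_A = 0.51 × 0.133508 = 0.0680889
  w_B·f_B = 0.49 × 0.0294657 = 0.0144382
Evidence: 0.0680889 + 0.0144382 = 0.082527
So the posterior for Setting B is 0.0144382 / 0.082527 ≈ 0.1750.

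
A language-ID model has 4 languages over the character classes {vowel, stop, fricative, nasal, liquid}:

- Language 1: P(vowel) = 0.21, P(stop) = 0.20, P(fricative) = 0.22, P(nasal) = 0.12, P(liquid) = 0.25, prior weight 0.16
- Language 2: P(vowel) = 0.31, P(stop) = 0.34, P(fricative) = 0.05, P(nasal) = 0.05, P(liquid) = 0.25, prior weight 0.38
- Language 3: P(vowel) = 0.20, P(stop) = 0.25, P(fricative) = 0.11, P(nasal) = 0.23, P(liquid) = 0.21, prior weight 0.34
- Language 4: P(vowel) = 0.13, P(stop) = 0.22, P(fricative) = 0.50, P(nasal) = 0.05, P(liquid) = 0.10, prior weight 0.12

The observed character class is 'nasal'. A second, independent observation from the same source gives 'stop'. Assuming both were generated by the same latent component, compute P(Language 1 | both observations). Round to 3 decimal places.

0.123

Apply Bayes' rule: the posterior for each component is proportional to its prior times its likelihood at x.
Since both observations come from the same component, the likelihood for component k is f_k(x₁)·f_k(x₂).
  p_1 = [P(nasal | comp) = 0.12] × [0.2] = 0.024
  p_2 = [P(nasal | comp) = 0.05] × [0.34] = 0.017
  p_3 = [P(nasal | comp) = 0.23] × [0.25] = 0.0575
  p_4 = [P(nasal | comp) = 0.05] × [0.22] = 0.011
Weight by the priors:
  w_1·p_1 = 0.16 × 0.024 = 0.00384
  w_2·p_2 = 0.38 × 0.017 = 0.00646
  w_3·p_3 = 0.34 × 0.0575 = 0.01955
  w_4·p_4 = 0.12 × 0.011 = 0.00132
Evidence: 0.00384 + 0.00646 + 0.01955 + 0.00132 = 0.03117
Responsibility of Language 1: 0.00384 / 0.03117 ≈ 0.123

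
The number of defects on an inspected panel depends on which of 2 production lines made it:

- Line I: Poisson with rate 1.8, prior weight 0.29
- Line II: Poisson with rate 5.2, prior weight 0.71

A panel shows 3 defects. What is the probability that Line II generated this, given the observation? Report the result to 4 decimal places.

0.6633

The responsibility of component k is π_k f_k(x) divided by Σ_j π_j f_j(x).
Component likelihoods at x = 3 defects:
  p_I = e^(−1.8)·1.8^3/3! = 0.160671
  p_II = e^(−5.2)·5.2^3/3! = 0.129279
Multiply by the mixture weights:
  π_I·p_I = 0.29 × 0.160671 = 0.0465945
  π_II·p_II = 0.71 × 0.129279 = 0.091788
Marginal: 0.0465945 + 0.091788 = 0.138382
So the posterior for Line II is 0.091788 / 0.138382 ≈ 0.6633.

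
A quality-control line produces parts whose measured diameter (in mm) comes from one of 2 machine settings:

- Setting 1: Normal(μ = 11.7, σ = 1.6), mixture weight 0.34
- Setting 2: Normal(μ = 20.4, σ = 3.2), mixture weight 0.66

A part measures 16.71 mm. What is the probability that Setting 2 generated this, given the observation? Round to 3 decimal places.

P(component k | x) = π_k·f_k(x) / marginal(x), where marginal(x) = Σ_j π_j·f_j(x).
Normal densities:
  f_1 = 0.00185234
  f_2 = 0.0641239
Prior × likelihood for each component:
  π_1·f_1 = 0.34 × 0.00185234 = 0.000629796
  π_2·f_2 = 0.66 × 0.0641239 = 0.0423218
Denominator: 0.000629796 + 0.0423218 = 0.0429516
P(Setting 2 | 16.71 mm) = 0.0423218 / 0.0429516 ≈ 0.985

0.985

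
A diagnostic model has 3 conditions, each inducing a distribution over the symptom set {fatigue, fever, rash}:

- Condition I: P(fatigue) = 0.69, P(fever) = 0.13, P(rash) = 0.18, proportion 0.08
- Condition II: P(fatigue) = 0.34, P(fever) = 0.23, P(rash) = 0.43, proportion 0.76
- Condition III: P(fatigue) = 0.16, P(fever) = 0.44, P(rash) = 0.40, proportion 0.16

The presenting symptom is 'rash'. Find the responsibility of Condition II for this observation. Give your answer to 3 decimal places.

0.807

By Bayes' theorem, P(k | x) = π_k f_k(x) / Σ_j π_j f_j(x).
Evaluate each component's likelihood at the observed value:
  L_I = P(rash | comp) = 0.18
  L_II = P(rash | comp) = 0.43
  L_III = P(rash | comp) = 0.40
Prior × likelihood for each component:
  π_I·L_I = 0.08 × 0.18 = 0.0144
  π_II·L_II = 0.76 × 0.43 = 0.3268
  π_III·L_III = 0.16 × 0.4 = 0.064
Normaliser: 0.0144 + 0.3268 + 0.064 = 0.4052
So the posterior for Condition II is 0.3268 / 0.4052 ≈ 0.807.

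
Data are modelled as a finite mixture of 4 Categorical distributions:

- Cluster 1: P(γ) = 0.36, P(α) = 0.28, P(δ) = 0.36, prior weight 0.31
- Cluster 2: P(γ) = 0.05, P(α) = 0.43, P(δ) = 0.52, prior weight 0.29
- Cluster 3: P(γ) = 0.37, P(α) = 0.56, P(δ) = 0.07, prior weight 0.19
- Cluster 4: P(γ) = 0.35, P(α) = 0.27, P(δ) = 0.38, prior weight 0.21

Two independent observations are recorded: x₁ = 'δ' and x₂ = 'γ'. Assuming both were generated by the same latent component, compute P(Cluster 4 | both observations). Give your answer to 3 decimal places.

0.347

By Bayes' theorem, P(k | x) = P(Z=k) f_k(x) / Σ_j P(Z=j) f_j(x).
Since both observations come from the same component, the likelihood for component k is f_k(x₁)·f_k(x₂).
  f_1 = [0.36] × [0.36] = 0.1296
  f_2 = [0.52] × [0.05] = 0.026
  f_3 = [0.07] × [0.37] = 0.0259
  f_4 = [0.38] × [0.35] = 0.133
Prior × likelihood for each component:
  P(Z=1)·f_1 = 0.31 × 0.1296 = 0.040176
  P(Z=2)·f_2 = 0.29 × 0.026 = 0.00754
  P(Z=3)·f_3 = 0.19 × 0.0259 = 0.004921
  P(Z=4)·f_4 = 0.21 × 0.133 = 0.02793
Marginal: 0.040176 + 0.00754 + 0.004921 + 0.02793 = 0.080567
P(Cluster 4 | x) = 0.02793 / 0.080567 ≈ 0.347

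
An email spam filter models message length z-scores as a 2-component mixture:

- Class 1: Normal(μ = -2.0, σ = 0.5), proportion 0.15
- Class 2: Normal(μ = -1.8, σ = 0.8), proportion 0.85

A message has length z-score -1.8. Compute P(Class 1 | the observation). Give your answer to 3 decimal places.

Posterior ∝ prior × likelihood, so P(k | x) ∝ π_k f_k(x); normalise over all components.
Component likelihoods at x = -1.8:
  p_1 = 0.73654
  p_2 = 0.498678
Prior × likelihood for each component:
  π_1·p_1 = 0.15 × 0.73654 = 0.110481
  π_2·p_2 = 0.85 × 0.498678 = 0.423876
Sum: 0.110481 + 0.423876 = 0.534357
P(Class 1 | data) ≈ 0.207

0.207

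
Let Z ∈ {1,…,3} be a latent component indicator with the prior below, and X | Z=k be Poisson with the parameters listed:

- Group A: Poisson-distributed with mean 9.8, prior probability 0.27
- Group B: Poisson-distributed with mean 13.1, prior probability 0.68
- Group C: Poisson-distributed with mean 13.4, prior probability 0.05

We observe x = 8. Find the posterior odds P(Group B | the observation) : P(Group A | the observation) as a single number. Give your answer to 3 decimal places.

0.947

Posterior odds = (w_i f_i(x)) / (w_j f_j(x)); the normalising sum cancels.
Component likelihoods at x = 8:
  p_A = 0.117004
  p_B = 0.0439939
  p_C = 0.0390636
0.0299158 / 0.0315912 ≈ 0.947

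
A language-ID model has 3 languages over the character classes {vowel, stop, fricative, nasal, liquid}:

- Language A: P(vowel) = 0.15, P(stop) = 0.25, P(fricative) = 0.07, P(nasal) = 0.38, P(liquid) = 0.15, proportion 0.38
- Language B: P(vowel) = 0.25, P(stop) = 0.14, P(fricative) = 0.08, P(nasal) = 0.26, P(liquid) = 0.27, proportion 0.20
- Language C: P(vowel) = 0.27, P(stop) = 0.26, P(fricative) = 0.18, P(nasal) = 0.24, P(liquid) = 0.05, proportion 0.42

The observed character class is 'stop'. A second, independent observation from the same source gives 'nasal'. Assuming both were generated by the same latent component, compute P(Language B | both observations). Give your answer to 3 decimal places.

The responsibility of component k is π_k f_k(x) divided by Σ_j π_j f_j(x).
Since both observations come from the same component, the likelihood for component k is f_k(x₁)·f_k(x₂).
  p_A = [P(stop | comp) = 0.25] × [0.38] = 0.095
  p_B = [P(stop | comp) = 0.14] × [0.26] = 0.0364
  p_C = [P(stop | comp) = 0.26] × [0.24] = 0.0624
Multiply by the mixture weights:
  π_A·p_A = 0.38 × 0.095 = 0.0361
  π_B·p_B = 0.20 × 0.0364 = 0.00728
  π_C·p_C = 0.42 × 0.0624 = 0.026208
Normaliser: 0.0361 + 0.00728 + 0.026208 = 0.069588
P(Language B | data) = 0.00728 / 0.069588 ≈ 0.105

0.105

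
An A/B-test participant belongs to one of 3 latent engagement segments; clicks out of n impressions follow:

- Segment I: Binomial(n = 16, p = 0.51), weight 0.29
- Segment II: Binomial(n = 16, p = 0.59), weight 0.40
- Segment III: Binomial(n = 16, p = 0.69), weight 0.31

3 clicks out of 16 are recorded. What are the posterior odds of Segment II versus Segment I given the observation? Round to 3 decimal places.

0.210

Since P(k|x) ∝ w_k f_k(x), the posterior odds are w_i f_i(x) / (w_j f_j(x)).
Binomial probabilities:
  f_I = C(16,3)·0.51^3·0.49^13 = 560·0.132651·9.38748e-05 = 0.00697345
  f_II = C(16,3)·0.59^3·0.41^13 = 560·0.205379·9.25103e-06 = 0.00106398
  f_III = C(16,3)·0.69^3·0.31^13 = 560·0.328509·2.44175e-07 = 4.49197e-05
Odds = (0.40/0.29) × (0.00106398/0.00697345) = 1.37931 × 0.152576 ≈ 0.210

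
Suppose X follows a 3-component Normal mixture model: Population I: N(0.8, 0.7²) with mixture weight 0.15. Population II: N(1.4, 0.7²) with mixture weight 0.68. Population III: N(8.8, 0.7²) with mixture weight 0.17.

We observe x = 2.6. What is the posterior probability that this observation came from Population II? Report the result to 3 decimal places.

0.966

P(component k | x) = π_k·f_k(x) / marginal(x), where marginal(x) = Σ_j π_j·f_j(x).
Component likelihoods at x = 2.6:
  p_I = 0.0208921
  p_II = 0.131119
  p_III = 5.25814e-18
Multiply by the mixture weights:
  π_I·p_I = 0.15 × 0.0208921 = 0.00313381
  π_II·p_II = 0.68 × 0.131119 = 0.0891608
  π_III·p_III = 0.17 × 5.25814e-18 = 8.93885e-19
Evidence: 0.00313381 + 0.0891608 + 8.93885e-19 = 0.0922946
P(Population II | 2.6) = 0.0891608 / 0.0922946 ≈ 0.966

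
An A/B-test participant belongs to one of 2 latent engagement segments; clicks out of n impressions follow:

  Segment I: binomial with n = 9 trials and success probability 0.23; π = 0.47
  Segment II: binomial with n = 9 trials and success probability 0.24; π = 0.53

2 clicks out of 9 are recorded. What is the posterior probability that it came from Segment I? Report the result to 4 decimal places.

0.4716

Posterior ∝ prior × likelihood, so P(k | x) ∝ π_k f_k(x); normalise over all components.
Component likelihoods at x = 2 clicks out of 9:
  L_I = C(9,2)·0.23^2·0.77^7 = 36·0.0529·0.160485 = 0.305628
  L_II = C(9,2)·0.24^2·0.76^7 = 36·0.0576·0.146452 = 0.303683
Weight by the priors:
  π_I·L_I = 0.47 × 0.305628 = 0.143645
  π_II·L_II = 0.53 × 0.303683 = 0.160952
Evidence: 0.143645 + 0.160952 = 0.304597
P(Segment I | 2 clicks out of 9) ≈ 0.4716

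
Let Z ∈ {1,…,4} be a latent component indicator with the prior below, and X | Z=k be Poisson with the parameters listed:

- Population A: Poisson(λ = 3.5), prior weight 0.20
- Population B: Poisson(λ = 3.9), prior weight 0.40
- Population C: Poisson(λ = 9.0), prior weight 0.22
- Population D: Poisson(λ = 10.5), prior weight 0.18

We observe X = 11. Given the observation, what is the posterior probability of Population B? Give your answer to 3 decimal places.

0.015

Apply Bayes' rule: the posterior for each component is proportional to its prior times its likelihood at x.
Poisson probabilities:
  f_A = e^(−3.5)·3.5^11/11! = 0.000730402
  f_B = e^(−3.9)·3.9^11/11! = 0.00160993
  f_C = e^(−9.0)·9.0^11/11! = 0.0970201
  f_D = e^(−10.5)·10.5^11/11! = 0.117987
Prior × likelihood for each component:
  π_A·f_A = 0.20 × 0.000730402 = 0.00014608
  π_B·f_B = 0.40 × 0.00160993 = 0.000643971
  π_C·f_C = 0.22 × 0.0970201 = 0.0213444
  π_D·f_D = 0.18 × 0.117987 = 0.0212377
Evidence: 0.00014608 + 0.000643971 + 0.0213444 + 0.0212377 = 0.0433721
So the posterior for Population B is 0.000643971 / 0.0433721 ≈ 0.015.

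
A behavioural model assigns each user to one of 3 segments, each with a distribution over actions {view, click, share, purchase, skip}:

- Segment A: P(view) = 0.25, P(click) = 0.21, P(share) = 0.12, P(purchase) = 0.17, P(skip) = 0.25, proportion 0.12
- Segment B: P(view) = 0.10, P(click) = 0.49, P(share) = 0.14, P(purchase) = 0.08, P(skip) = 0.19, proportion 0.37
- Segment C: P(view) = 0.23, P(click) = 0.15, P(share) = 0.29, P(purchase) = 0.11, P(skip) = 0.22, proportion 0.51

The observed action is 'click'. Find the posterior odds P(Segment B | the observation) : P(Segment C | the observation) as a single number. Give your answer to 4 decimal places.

2.3699

Since P(k|x) ∝ π_k f_k(x), the posterior odds are π_i f_i(x) / (π_j f_j(x)).
Categorical probabilities:
  p_A = P(click | comp) = 0.21
  p_B = P(click | comp) = 0.49
  p_C = P(click | comp) = 0.15
Odds = (0.37/0.51) × (0.49/0.15) = 0.72549 × 3.26667 ≈ 2.3699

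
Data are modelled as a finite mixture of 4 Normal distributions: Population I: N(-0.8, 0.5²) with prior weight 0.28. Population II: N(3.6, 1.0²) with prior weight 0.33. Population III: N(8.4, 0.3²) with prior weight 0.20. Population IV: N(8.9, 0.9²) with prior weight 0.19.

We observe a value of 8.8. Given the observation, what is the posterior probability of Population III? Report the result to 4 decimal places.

Apply Bayes' rule: the posterior for each component is proportional to its prior times its likelihood at x.
Evaluate each component's likelihood at the observed value:
  p_I = 7.12494e-81
  p_II = 5.36104e-07
  p_III = 0.5467
  p_IV = 0.440541
Weight by the priors:
  P(Z=I)·p_I = 0.28 × 7.12494e-81 = 1.99498e-81
  P(Z=II)·p_II = 0.33 × 5.36104e-07 = 1.76914e-07
  P(Z=III)·p_III = 0.20 × 0.5467 = 0.10934
  P(Z=IV)·p_IV = 0.19 × 0.440541 = 0.0837029
Normaliser: 1.99498e-81 + 1.76914e-07 + 0.10934 + 0.0837029 = 0.193043
So the posterior for Population III is 0.10934 / 0.193043 ≈ 0.5664.

0.5664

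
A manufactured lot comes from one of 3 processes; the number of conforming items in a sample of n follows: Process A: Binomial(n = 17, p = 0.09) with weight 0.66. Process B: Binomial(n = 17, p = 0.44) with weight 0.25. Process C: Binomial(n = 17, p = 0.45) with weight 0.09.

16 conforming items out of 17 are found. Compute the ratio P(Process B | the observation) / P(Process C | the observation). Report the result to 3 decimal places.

1.974

Only the two components matter; the odds are (π_i f_i(x)) / (π_j f_j(x)).
Evaluate each component's likelihood at the observed value:
  p_A = 2.86662e-16
  p_B = 1.8788e-05
  p_C = 2.6437e-05
4.69699e-06 / 2.37933e-06 ≈ 1.974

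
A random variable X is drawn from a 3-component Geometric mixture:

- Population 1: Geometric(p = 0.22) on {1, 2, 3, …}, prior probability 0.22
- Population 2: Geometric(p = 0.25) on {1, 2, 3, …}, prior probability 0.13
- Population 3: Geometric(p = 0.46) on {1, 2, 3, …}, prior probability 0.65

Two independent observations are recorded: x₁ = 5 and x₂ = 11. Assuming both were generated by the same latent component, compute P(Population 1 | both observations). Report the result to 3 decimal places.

The responsibility of component k is π_k f_k(x) divided by Σ_j π_j f_j(x).
Since both observations come from the same component, the likelihood for component k is f_k(x₁)·f_k(x₂).
  p_1 = [0.22·(1−0.22)^4 = 0.22·0.370151 = 0.0814331] × [0.0183387] = 0.00149338
  p_2 = [0.25·(1−0.25)^4 = 0.25·0.316406 = 0.0791016] × [0.0140784] = 0.00111362
  p_3 = [0.46·(1−0.46)^4 = 0.46·0.0850306 = 0.0391141] × [0.00096983] = 3.7934e-05
Multiply by the mixture weights:
  π_1·p_1 = 0.22 × 0.00149338 = 0.000328543
  π_2·p_2 = 0.13 × 0.00111362 = 0.000144771
  π_3·p_3 = 0.65 × 3.7934e-05 = 2.46571e-05
Marginal: 0.000328543 + 0.000144771 + 2.46571e-05 = 0.000497971
P(Population 1 | x₁,x₂) ≈ 0.660

0.660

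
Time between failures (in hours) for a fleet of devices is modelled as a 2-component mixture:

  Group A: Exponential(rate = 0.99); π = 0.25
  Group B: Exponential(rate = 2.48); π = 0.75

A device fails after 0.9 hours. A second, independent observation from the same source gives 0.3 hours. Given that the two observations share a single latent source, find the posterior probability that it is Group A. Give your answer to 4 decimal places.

0.2410

Apply Bayes' rule: the posterior for each component is proportional to its prior times its likelihood at x.
Since both observations come from the same component, the likelihood for component k is f_k(x₁)·f_k(x₂).
  f_A = [0.99·e^(−0.99·0.9) = 0.99·e^(−0.8910) = 0.406143] × [0.735614] = 0.298764
  f_B = [2.48·e^(−2.48·0.9) = 2.48·e^(−2.2320) = 0.266138] × [1.17852] = 0.313648
Prior × likelihood for each component:
  w_A·f_A = 0.25 × 0.298764 = 0.074691
  w_B·f_B = 0.75 × 0.313648 = 0.235236
Evidence: 0.074691 + 0.235236 = 0.309927
P(Group A | x₁, x₂) ≈ 0.2410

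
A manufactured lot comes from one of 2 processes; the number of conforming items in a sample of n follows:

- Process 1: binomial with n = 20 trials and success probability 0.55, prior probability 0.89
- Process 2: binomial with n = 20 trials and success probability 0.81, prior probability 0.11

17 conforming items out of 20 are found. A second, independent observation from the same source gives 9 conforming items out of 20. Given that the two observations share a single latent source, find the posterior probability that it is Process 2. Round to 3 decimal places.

0.016

P(component k | x) = w_k·f_k(x) / marginal(x), where marginal(x) = Σ_j w_j·f_j(x).
Since both observations come from the same component, the likelihood for component k is f_k(x₁)·f_k(x₂).
  f_1 = [C(20,17)·0.55^17·0.45^3 = 1140·3.85625e-05·0.091125 = 0.00400597] × [0.118524] = 0.000474806
  f_2 = [C(20,17)·0.81^17·0.19^3 = 1140·0.0278128·0.006859 = 0.217476] × [0.000293671] = 6.38663e-05
Multiply by the mixture weights:
  w_1·f_1 = 0.89 × 0.000474806 = 0.000422577
  w_2·f_2 = 0.11 × 6.38663e-05 = 7.02529e-06
Denominator: 0.000422577 + 7.02529e-06 = 0.000429602
So the posterior for Process 2 is 7.02529e-06 / 0.000429602 ≈ 0.016.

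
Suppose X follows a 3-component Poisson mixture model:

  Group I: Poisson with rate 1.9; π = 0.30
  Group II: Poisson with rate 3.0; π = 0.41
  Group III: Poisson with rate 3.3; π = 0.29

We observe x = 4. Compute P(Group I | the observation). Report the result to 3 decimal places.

0.167

P(component k | x) = P(Z=k)·f_k(x) / marginal(x), where marginal(x) = Σ_j P(Z=j)·f_j(x).
Component likelihoods at x = 4:
  f_I = 0.0812164
  f_II = 0.168031
  f_III = 0.182252
Prior × likelihood for each component:
  P(Z=I)·f_I = 0.30 × 0.0812164 = 0.0243649
  P(Z=II)·f_II = 0.41 × 0.168031 = 0.0688929
  P(Z=III)·f_III = 0.29 × 0.182252 = 0.0528531
Sum: 0.0243649 + 0.0688929 + 0.0528531 = 0.146111
P(Group I | data) = 0.0243649 / 0.146111 ≈ 0.167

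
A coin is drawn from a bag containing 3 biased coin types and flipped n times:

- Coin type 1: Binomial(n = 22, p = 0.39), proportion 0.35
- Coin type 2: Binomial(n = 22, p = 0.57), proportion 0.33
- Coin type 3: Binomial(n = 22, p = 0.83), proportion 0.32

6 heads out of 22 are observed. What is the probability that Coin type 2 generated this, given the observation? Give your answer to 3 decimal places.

0.033

By Bayes' theorem, P(k | x) = w_k f_k(x) / Σ_j w_j f_j(x).
Binomial probabilities:
  L_1 = 0.0964894
  L_2 = 0.0034959
  L_3 = 1.18704e-08
Unnormalised posteriors:
  w_1·L_1 = 0.35 × 0.0964894 = 0.0337713
  w_2·L_2 = 0.33 × 0.0034959 = 0.00115365
  w_3·L_3 = 0.32 × 1.18704e-08 = 3.79853e-09
Denominator: 0.0337713 + 0.00115365 + 3.79853e-09 = 0.0349249
Responsibility of Coin type 2: 0.00115365 / 0.0349249 ≈ 0.033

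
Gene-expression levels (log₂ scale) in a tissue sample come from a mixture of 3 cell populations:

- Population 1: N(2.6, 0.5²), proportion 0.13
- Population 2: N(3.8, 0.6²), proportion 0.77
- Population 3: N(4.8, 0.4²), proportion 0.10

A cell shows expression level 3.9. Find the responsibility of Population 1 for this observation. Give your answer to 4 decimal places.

Apply Bayes' rule: the posterior for each component is proportional to its prior times its likelihood at x.
Normal densities:
  f_1 = (1/(0.5·√(2π)))·exp(−(3.9−2.6)²/(2·0.5²)) = 0.797885·exp(-3.38000) = 0.0271659
  f_2 = (1/(0.6·√(2π)))·exp(−(3.9−3.8)²/(2·0.6²)) = 0.664904·exp(-0.01389) = 0.655733
  f_3 = (1/(0.4·√(2π)))·exp(−(3.9−4.8)²/(2·0.4²)) = 0.997356·exp(-2.53125) = 0.0793491
Multiply by the mixture weights:
  P(Z=1)·f_1 = 0.13 × 0.0271659 = 0.00353157
  P(Z=2)·f_2 = 0.77 × 0.655733 = 0.504914
  P(Z=3)·f_3 = 0.10 × 0.0793491 = 0.00793491
Denominator: 0.00353157 + 0.504914 + 0.00793491 = 0.516381
P(Population 1 | x) = 0.00353157 / 0.516381 ≈ 0.0068

0.0068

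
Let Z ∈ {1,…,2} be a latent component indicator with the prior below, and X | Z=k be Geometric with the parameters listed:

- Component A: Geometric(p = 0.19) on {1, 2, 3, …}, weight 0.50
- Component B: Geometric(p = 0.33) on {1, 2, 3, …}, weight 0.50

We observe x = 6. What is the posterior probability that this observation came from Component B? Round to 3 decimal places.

0.402

By Bayes' theorem, P(k | x) = π_k f_k(x) / Σ_j π_j f_j(x).
Geometric probabilities:
  p_A = 0.0662489
  p_B = 0.0445541
Unnormalised posteriors:
  π_A·p_A = 0.50 × 0.0662489 = 0.0331245
  π_B·p_B = 0.50 × 0.0445541 = 0.0222771
Sum: 0.0331245 + 0.0222771 = 0.0554015
P(Component B | the observation) = 0.0222771 / 0.0554015 ≈ 0.402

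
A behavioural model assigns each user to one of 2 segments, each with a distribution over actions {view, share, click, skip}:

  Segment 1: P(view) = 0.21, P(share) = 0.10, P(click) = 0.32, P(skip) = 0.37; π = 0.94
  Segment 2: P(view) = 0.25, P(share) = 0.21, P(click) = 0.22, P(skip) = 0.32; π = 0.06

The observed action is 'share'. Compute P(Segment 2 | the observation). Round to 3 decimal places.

P(component k | x) = π_k·f_k(x) / marginal(x), where marginal(x) = Σ_j π_j·f_j(x).
Evaluate each component's likelihood at the observed value:
  f_1 = P(share | comp) = 0.10
  f_2 = P(share | comp) = 0.21
Multiply by the mixture weights:
  π_1·f_1 = 0.94 × 0.1 = 0.094
  π_2·f_2 = 0.06 × 0.21 = 0.0126
Denominator: 0.094 + 0.0126 = 0.1066
P(Segment 2 | x) = 0.0126 / 0.1066 ≈ 0.118

0.118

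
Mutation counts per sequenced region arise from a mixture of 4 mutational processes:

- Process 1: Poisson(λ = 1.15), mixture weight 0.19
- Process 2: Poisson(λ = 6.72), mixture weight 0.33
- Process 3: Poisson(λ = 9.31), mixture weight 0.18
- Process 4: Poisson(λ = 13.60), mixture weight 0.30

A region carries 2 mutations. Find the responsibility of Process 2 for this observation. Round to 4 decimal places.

0.1816

P(component k | x) = π_k·f_k(x) / marginal(x), where marginal(x) = Σ_j π_j·f_j(x).
Evaluate each component's likelihood at the observed value:
  p_1 = e^(−1.15)·1.15^2/2! = 0.209376
  p_2 = e^(−6.72)·6.72^2/2! = 0.0272427
  p_3 = e^(−9.31)·9.31^2/2! = 0.00392272
  p_4 = e^(−13.60)·13.60^2/2! = 0.000114721
Unnormalised posteriors:
  π_1·p_1 = 0.19 × 0.209376 = 0.0397815
  π_2·p_2 = 0.33 × 0.0272427 = 0.00899008
  π_3·p_3 = 0.18 × 0.00392272 = 0.00070609
  π_4·p_4 = 0.30 × 0.000114721 = 3.44163e-05
Denominator: 0.0397815 + 0.00899008 + 0.00070609 + 3.44163e-05 = 0.049512
P(Process 2 | x) = 0.00899008 / 0.049512 ≈ 0.1816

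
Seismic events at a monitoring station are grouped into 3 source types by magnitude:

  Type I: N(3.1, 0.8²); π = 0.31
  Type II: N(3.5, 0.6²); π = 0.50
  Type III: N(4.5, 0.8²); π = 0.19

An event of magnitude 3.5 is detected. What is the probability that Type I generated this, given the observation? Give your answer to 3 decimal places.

0.266

Apply Bayes' rule: the posterior for each component is proportional to its prior times its likelihood at x.
Component likelihoods at x = 3.5:
  p_I = (1/(0.8·√(2π)))·exp(−(3.5−3.1)²/(2·0.8²)) = 0.498678·exp(-0.12500) = 0.440082
  p_II = (1/(0.6·√(2π)))·exp(−(3.5−3.5)²/(2·0.6²)) = 0.664904·exp(-0.00000) = 0.664904
  p_III = (1/(0.8·√(2π)))·exp(−(3.5−4.5)²/(2·0.8²)) = 0.498678·exp(-0.78125) = 0.228311
Unnormalised posteriors:
  π_I·p_I = 0.31 × 0.440082 = 0.136425
  π_II·p_II = 0.50 × 0.664904 = 0.332452
  π_III·p_III = 0.19 × 0.228311 = 0.0433792
Marginal: 0.136425 + 0.332452 + 0.0433792 = 0.512256
P(Type I | 3.5) = 0.136425 / 0.512256 ≈ 0.266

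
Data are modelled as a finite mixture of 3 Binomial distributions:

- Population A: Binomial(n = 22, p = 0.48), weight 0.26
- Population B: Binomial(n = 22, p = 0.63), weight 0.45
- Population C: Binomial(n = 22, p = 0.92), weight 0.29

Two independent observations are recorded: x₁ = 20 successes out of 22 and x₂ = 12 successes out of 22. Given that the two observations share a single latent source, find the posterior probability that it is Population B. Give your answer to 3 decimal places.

The responsibility of component k is π_k f_k(x) divided by Σ_j π_j f_j(x).
Since both observations come from the same component, the likelihood for component k is f_k(x₁)·f_k(x₂).
  f_A = [C(22,20)·0.48^20·0.52^2 = 231·4.21526e-07·0.2704 = 2.63295e-05] × [0.139828] = 3.68161e-06
  f_B = [C(22,20)·0.63^20·0.37^2 = 231·9.70088e-05·0.1369 = 0.0030678] × [0.121554] = 0.000372904
  f_C = [C(22,20)·0.92^20·0.08^2 = 231·0.188693·0.0064 = 0.278964] × [2.55282e-06] = 7.12146e-07
Weight by the priors:
  π_A·f_A = 0.26 × 3.68161e-06 = 9.5722e-07
  π_B·f_B = 0.45 × 0.000372904 = 0.000167807
  π_C·f_C = 0.29 × 7.12146e-07 = 2.06522e-07
Marginal: 9.5722e-07 + 0.000167807 + 2.06522e-07 = 0.00016897
So the posterior for Population B is 0.000167807 / 0.00016897 ≈ 0.993.

0.993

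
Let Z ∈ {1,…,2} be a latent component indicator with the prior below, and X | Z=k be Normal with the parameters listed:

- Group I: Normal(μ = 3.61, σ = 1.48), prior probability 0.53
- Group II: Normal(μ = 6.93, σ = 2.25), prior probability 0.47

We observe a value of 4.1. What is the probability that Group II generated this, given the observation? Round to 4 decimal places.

P(component k | x) = π_k·f_k(x) / marginal(x), where marginal(x) = Σ_j π_j·f_j(x).
Evaluate each component's likelihood at the observed value:
  p_I = 0.25518
  p_II = 0.0803895
Multiply by the mixture weights:
  π_I·p_I = 0.53 × 0.25518 = 0.135245
  π_II·p_II = 0.47 × 0.0803895 = 0.0377831
Evidence: 0.135245 + 0.0377831 = 0.173028
P(Group II | data) ≈ 0.2184

0.2184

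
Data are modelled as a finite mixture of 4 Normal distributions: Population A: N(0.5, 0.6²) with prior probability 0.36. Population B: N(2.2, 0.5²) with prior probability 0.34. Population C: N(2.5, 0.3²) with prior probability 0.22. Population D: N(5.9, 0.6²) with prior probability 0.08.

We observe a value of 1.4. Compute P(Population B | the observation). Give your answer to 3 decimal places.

Apply Bayes' rule: the posterior for each component is proportional to its prior times its likelihood at x.
Evaluate each component's likelihood at the observed value:
  L_A = 0.215863
  L_B = 0.221842
  L_C = 0.0016009
  L_D = 4.0572e-13
Prior × likelihood for each component:
  π_A·L_A = 0.36 × 0.215863 = 0.0777106
  π_B·L_B = 0.34 × 0.221842 = 0.0754262
  π_C·L_C = 0.22 × 0.0016009 = 0.000352198
  π_D·L_D = 0.08 × 4.0572e-13 = 3.24576e-14
Marginal: 0.0777106 + 0.0754262 + 0.000352198 + 3.24576e-14 = 0.153489
P(Population B | x) = 0.0754262 / 0.153489 ≈ 0.491

0.491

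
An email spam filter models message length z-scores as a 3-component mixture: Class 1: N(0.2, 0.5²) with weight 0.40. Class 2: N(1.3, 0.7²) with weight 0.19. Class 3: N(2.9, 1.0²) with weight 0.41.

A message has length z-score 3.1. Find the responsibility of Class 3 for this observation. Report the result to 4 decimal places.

Posterior ∝ prior × likelihood, so P(k | x) ∝ π_k f_k(x); normalise over all components.
Evaluate each component's likelihood at the observed value:
  p_1 = (1/(0.5·√(2π)))·exp(−(3.1−0.2)²/(2·0.5²)) = 0.797885·exp(-16.82000) = 3.95464e-08
  p_2 = (1/(0.7·√(2π)))·exp(−(3.1−1.3)²/(2·0.7²)) = 0.569918·exp(-3.30612) = 0.0208921
  p_3 = (1/(1.0·√(2π)))·exp(−(3.1−2.9)²/(2·1.0²)) = 0.398942·exp(-0.02000) = 0.391043
Weight by the priors:
  π_1·p_1 = 0.40 × 3.95464e-08 = 1.58186e-08
  π_2·p_2 = 0.19 × 0.0208921 = 0.00396949
  π_3·p_3 = 0.41 × 0.391043 = 0.160328
Denominator: 1.58186e-08 + 0.00396949 + 0.160328 = 0.164297
P(Class 3 | data) = 0.160328 / 0.164297 ≈ 0.9758

0.9758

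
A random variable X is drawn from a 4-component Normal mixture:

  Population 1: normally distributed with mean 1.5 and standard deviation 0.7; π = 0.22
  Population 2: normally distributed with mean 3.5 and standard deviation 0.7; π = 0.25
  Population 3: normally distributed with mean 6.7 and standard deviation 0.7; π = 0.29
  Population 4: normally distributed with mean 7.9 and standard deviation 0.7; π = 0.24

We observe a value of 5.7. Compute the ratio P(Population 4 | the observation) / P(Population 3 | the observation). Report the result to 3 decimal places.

Only the two components matter; the odds are (P(Z=i) f_i(x)) / (P(Z=j) f_j(x)).
Component likelihoods at x = 5.7:
  f_1 = 8.67983e-09
  f_2 = 0.00408253
  f_3 = 0.205426
  f_4 = 0.00408253
0.000979806 / 0.0595734 ≈ 0.016

0.016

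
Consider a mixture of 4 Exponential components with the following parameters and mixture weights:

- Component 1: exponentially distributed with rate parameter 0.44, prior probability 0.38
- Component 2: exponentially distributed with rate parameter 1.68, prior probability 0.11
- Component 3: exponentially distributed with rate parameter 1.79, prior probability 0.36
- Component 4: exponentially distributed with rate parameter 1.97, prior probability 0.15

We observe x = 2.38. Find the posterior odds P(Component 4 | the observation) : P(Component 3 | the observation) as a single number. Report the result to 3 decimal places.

The posterior odds equal the prior odds times the likelihood ratio: (π_i/π_j)·(f_i(x)/f_j(x)).
Component likelihoods at x = 2.38:
  L_1 = 0.154404
  L_2 = 0.0308195
  L_3 = 0.0252739
  L_4 = 0.0181231
Odds = (0.15/0.36) × (0.0181231/0.0252739) = 0.416667 × 0.71707 ≈ 0.299

0.299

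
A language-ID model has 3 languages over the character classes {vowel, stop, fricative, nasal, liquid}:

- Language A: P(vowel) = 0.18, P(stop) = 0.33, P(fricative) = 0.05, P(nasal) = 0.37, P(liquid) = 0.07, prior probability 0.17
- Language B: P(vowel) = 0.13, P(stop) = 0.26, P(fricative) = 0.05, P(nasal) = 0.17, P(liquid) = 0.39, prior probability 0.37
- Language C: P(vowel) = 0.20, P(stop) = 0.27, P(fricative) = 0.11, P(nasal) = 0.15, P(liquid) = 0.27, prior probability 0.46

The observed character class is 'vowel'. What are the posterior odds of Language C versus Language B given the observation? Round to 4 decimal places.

1.9127

Since P(k|x) ∝ π_k f_k(x), the posterior odds are π_i f_i(x) / (π_j f_j(x)).
Categorical probabilities:
  f_A = P(vowel | comp) = 0.18
  f_B = P(vowel | comp) = 0.13
  f_C = P(vowel | comp) = 0.20
Posterior odds = (π_C·f_C) / (π_B·f_B) = (0.46·0.2) / (0.37·0.13) = 0.092 / 0.0481 ≈ 1.9127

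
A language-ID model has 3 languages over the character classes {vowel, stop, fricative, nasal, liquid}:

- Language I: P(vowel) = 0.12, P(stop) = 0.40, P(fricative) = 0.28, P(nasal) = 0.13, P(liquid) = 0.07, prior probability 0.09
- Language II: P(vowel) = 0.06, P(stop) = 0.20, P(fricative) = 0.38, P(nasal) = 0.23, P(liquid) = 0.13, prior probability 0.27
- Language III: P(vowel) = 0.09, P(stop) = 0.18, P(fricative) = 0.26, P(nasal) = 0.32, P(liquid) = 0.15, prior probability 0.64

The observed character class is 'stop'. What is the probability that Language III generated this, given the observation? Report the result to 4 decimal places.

0.5614

The responsibility of component k is π_k f_k(x) divided by Σ_j π_j f_j(x).
Component likelihoods at x = 'stop':
  p_I = 0.4
  p_II = 0.2
  p_III = 0.18
Weight by the priors:
  π_I·p_I = 0.09 × 0.4 = 0.036
  π_II·p_II = 0.27 × 0.2 = 0.054
  π_III·p_III = 0.64 × 0.18 = 0.1152
Marginal: 0.036 + 0.054 + 0.1152 = 0.2052
Responsibility of Language III: 0.1152 / 0.2052 ≈ 0.5614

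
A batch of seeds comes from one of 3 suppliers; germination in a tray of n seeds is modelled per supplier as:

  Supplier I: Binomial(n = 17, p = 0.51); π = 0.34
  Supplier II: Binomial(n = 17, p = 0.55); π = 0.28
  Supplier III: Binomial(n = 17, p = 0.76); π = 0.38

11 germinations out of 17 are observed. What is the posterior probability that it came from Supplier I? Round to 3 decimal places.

0.296

Posterior ∝ prior × likelihood, so P(k | x) ∝ π_k f_k(x); normalise over all components.
Evaluate each component's likelihood at the observed value:
  f_I = C(17,11)·0.51^11·0.49^6 = 12376·0.000607116·0.0138413 = 0.103999
  f_II = C(17,11)·0.55^11·0.45^6 = 12376·0.00139312·0.00830377 = 0.143168
  f_III = C(17,11)·0.76^11·0.24^6 = 12376·0.0488596·0.000191103 = 0.115557
Prior × likelihood for each component:
  π_I·f_I = 0.34 × 0.103999 = 0.0353596
  π_II·f_II = 0.28 × 0.143168 = 0.0400869
  π_III·f_III = 0.38 × 0.115557 = 0.0439118
Sum: 0.0353596 + 0.0400869 + 0.0439118 = 0.119358
Responsibility of Supplier I: 0.0353596 / 0.119358 ≈ 0.296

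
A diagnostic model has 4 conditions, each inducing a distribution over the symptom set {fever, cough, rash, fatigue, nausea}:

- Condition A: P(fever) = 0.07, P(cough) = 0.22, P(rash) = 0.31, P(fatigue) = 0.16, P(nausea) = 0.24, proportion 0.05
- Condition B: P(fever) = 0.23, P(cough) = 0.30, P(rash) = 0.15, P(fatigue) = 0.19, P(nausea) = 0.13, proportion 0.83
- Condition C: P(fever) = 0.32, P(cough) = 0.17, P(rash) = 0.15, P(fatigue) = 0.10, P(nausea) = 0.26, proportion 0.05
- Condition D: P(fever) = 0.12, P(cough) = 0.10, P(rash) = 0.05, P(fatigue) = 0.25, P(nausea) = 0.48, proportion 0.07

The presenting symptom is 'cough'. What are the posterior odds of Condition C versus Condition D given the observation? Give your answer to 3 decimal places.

Posterior odds = (w_i f_i(x)) / (w_j f_j(x)); the normalising sum cancels.
Categorical probabilities:
  L_A = P(cough | comp) = 0.22
  L_B = P(cough | comp) = 0.30
  L_C = P(cough | comp) = 0.17
  L_D = P(cough | comp) = 0.10
Posterior odds = (w_C·L_C) / (w_D·L_D) = (0.05·0.17) / (0.07·0.1) = 0.0085 / 0.007 ≈ 1.214

1.214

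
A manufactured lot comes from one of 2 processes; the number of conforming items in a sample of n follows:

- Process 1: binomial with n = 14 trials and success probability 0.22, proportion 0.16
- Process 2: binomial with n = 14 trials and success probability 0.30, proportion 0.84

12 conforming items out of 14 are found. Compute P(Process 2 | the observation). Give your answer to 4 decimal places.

0.9943

The responsibility of component k is π_k f_k(x) divided by Σ_j π_j f_j(x).
Component likelihoods at x = 12 conforming items out of 14:
  L_1 = 7.1171e-07
  L_2 = 2.3697e-05
Unnormalised posteriors:
  π_1·L_1 = 0.16 × 7.1171e-07 = 1.13874e-07
  π_2·L_2 = 0.84 × 2.3697e-05 = 1.99054e-05
Evidence: 1.13874e-07 + 1.99054e-05 = 2.00193e-05
P(Process 2 | 12 conforming items out of 14) = 1.99054e-05 / 2.00193e-05 ≈ 0.9943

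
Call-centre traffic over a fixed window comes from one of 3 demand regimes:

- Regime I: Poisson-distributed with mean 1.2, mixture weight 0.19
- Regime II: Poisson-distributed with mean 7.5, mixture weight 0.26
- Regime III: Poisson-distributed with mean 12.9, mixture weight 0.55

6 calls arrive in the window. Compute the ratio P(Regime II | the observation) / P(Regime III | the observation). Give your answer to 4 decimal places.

The posterior odds equal the prior odds times the likelihood ratio: (π_i/π_j)·(f_i(x)/f_j(x)).
Poisson probabilities:
  L_I = e^(−1.2)·1.2^6/6! = 0.00124911
  L_II = e^(−7.5)·7.5^6/6! = 0.136718
  L_III = e^(−12.9)·12.9^6/6! = 0.0159885
0.0355467 / 0.00879366 ≈ 4.0423

4.0423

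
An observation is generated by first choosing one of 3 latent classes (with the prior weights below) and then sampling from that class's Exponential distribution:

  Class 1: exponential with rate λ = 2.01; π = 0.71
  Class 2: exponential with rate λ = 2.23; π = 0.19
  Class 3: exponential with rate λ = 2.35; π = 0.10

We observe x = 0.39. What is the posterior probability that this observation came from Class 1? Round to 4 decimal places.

0.7059

Apply Bayes' rule: the posterior for each component is proportional to its prior times its likelihood at x.
Evaluate each component's likelihood at the observed value:
  p_1 = 0.91781
  p_2 = 0.934542
  p_3 = 0.939803
Multiply by the mixture weights:
  P(Z=1)·p_1 = 0.71 × 0.91781 = 0.651645
  P(Z=2)·p_2 = 0.19 × 0.934542 = 0.177563
  P(Z=3)·p_3 = 0.10 × 0.939803 = 0.0939803
Marginal: 0.651645 + 0.177563 + 0.0939803 = 0.923188
P(Class 1 | 0.39) = 0.651645 / 0.923188 ≈ 0.7059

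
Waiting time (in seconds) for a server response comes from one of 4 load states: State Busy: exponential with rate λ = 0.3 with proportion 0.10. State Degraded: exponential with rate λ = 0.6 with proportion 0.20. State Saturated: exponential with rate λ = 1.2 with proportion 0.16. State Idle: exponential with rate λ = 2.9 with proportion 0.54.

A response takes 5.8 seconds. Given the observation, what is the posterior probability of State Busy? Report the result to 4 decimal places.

Apply Bayes' rule: the posterior for each component is proportional to its prior times its likelihood at x.
Evaluate each component's likelihood at the observed value:
  f_Busy = 0.3·e^(−0.3·5.8) = 0.3·e^(−1.7400) = 0.0526561
  f_Degraded = 0.6·e^(−0.6·5.8) = 0.6·e^(−3.4800) = 0.0184844
  f_Saturated = 1.2·e^(−1.2·5.8) = 1.2·e^(−6.9600) = 0.00113892
  f_Idle = 2.9·e^(−2.9·5.8) = 2.9·e^(−16.8200) = 1.43736e-07
Multiply by the mixture weights:
  P(Z=Busy)·f_Busy = 0.10 × 0.0526561 = 0.00526561
  P(Z=Degraded)·f_Degraded = 0.20 × 0.0184844 = 0.00369689
  P(Z=Saturated)·f_Saturated = 0.16 × 0.00113892 = 0.000182227
  P(Z=Idle)·f_Idle = 0.54 × 1.43736e-07 = 7.76173e-08
Evidence: 0.00526561 + 0.00369689 + 0.000182227 + 7.76173e-08 = 0.00914481
Responsibility of State Busy: 0.00526561 / 0.00914481 ≈ 0.5758

0.5758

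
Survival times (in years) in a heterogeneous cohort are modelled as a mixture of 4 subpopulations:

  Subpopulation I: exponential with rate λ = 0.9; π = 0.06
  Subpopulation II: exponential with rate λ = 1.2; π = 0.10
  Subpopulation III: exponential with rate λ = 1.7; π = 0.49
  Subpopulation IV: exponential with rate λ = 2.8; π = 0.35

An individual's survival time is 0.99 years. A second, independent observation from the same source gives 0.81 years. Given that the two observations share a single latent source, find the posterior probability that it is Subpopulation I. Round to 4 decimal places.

P(component k | x) = P(Z=k)·f_k(x) / marginal(x), where marginal(x) = Σ_j P(Z=j)·f_j(x).
Since both observations come from the same component, the likelihood for component k is f_k(x₁)·f_k(x₂).
  f_I = [0.369221] × [0.434152] = 0.160298
  f_II = [0.365796] × [0.453991] = 0.166068
  f_III = [0.315887] × [0.428969] = 0.135505
  f_IV = [0.175103] × [0.289853] = 0.0507542
Unnormalised posteriors:
  P(Z=I)·f_I = 0.06 × 0.160298 = 0.00961788
  P(Z=II)·f_II = 0.10 × 0.166068 = 0.0166068
  P(Z=III)·f_III = 0.49 × 0.135505 = 0.0663977
  P(Z=IV)·f_IV = 0.35 × 0.0507542 = 0.017764
Sum: 0.00961788 + 0.0166068 + 0.0663977 + 0.017764 = 0.110386
Responsibility of Subpopulation I: 0.00961788 / 0.110386 ≈ 0.0871

0.0871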